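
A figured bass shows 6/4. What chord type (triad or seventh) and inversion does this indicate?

triad, second inversion

Intervals of 6/4 above the bass form a triad; the bass is the fifth, so this is second inversion.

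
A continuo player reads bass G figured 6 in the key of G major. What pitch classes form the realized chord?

The written figures 6 are shorthand for 6/3: the 3 is implied.
A third above G in this key is B.
A sixth above G in this key is E.
Together with the bass G, this spells E minor in first inversion.

G, B, E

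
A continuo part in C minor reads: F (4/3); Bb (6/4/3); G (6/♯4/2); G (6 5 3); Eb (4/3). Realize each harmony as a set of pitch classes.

F, Ab, Bb, D | Bb, D, Eb, G | G, Ab, C#, Eb | G, Bb, D, Eb | Eb, G, Ab, C

F (6/4/3): F, Ab, Bb, D.
Bb (6/4/3): Bb, D, Eb, G.
G (6/#4/2): G, Ab, C#, Eb.
G (6/5/3): G, Bb, D, Eb.
Eb (6/4/3): Eb, G, Ab, C.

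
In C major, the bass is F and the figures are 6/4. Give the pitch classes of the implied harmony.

A fourth above F in this key is B.
A sixth above F in this key is D.
Together with the bass F, this spells B diminished in second inversion.

F, B, D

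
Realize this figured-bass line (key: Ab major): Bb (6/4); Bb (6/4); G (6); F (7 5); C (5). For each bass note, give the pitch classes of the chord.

Bb (6/4): Bb, Eb, G.
Bb (6/4): Bb, Eb, G.
G (6/3): G, Bb, Eb.
F (7/5/3): F, Ab, C, Eb.
C (5/3): C, Eb, G.

Bb, Eb, G | Bb, Eb, G | G, Bb, Eb | F, Ab, C, Eb | C, Eb, G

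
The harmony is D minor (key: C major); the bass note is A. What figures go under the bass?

A is the fifth of D minor, so the chord is in second inversion.
A triad in second inversion is figured 6/4, conventionally abbreviated 6/4.

6/4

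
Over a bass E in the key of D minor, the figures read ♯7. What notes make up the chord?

E, G, Bb, D#

The written figures ♯7 are shorthand for 7/5/3: the 5/3 are implied.
A third above E in this key is G.
A fifth above E in this key is Bb.
A seventh above E in this key is D, raised to D# by the sharp.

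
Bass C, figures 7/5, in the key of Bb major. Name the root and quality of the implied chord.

The figures 7/5 indicate a seventh chord in root position.
In root position the bass is the root, so the root is C.
The chord tones are C, Eb, G, Bb, giving C minor seventh.

C minor seventh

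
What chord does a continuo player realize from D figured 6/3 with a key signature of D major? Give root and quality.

B minor

The figures 6/3 indicate a triad in first inversion.
In first inversion the root lies a sixth above the bass: a sixth above D in D major is B.
The chord tones are D, F#, B, giving B minor.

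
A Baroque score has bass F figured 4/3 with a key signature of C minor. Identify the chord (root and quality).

The figures 4/3 indicate a seventh chord in second inversion.
In second inversion the root lies a fourth above the bass: a fourth above F in C minor is Bb.
The chord tones are F, Ab, Bb, D, giving Bb dominant seventh.

Bb dominant seventh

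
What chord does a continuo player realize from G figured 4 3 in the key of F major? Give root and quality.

The figures 4 3 indicate a seventh chord in second inversion.
In second inversion the root lies a fourth above the bass: a fourth above G in F major is C.
The chord tones are G, Bb, C, E, giving C dominant seventh.

C dominant seventh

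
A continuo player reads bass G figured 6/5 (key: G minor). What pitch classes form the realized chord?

G, Bb, D, Eb

The written figures 6/5 are shorthand for 6/5/3: the 3 is implied.
A third above G in this key is Bb.
A fifth above G in this key is D.
A sixth above G in this key is Eb.
Together with the bass G, this spells Eb major seventh in first inversion.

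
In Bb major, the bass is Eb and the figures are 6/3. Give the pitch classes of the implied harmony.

Eb, G, C

A third above Eb in this key is G.
A sixth above Eb in this key is C.
Together with the bass Eb, this spells C minor in first inversion.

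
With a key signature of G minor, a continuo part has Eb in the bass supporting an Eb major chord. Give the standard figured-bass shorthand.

Eb is the root of Eb major, so the chord is in root position.
A triad in root position is figured 5/3, conventionally abbreviated (no figures — root-position triad).

no figures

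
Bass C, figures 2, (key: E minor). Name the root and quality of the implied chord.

D dominant seventh

The figures 2 indicate a seventh chord in third inversion.
In third inversion the root lies a second above the bass: a second above C in E minor is D.
The chord tones are C, D, F#, A, giving D dominant seventh.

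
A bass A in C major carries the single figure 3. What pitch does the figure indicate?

Counting 2 letter steps above A lands on C; in C major, that letter is C.

C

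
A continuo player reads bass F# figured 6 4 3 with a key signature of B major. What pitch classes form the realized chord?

A third above F# in this key is A#.
A fourth above F# in this key is B.
A sixth above F# in this key is D#.
Together with the bass F#, this spells B major seventh in second inversion.

F#, A#, B, D#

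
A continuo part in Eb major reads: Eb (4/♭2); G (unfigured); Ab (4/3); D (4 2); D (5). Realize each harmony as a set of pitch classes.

Eb (6/4/b2): Eb, Fb, Ab, C.
G (5/3): G, Bb, D.
Ab (6/4/3): Ab, C, D, F.
D (6/4/2): D, Eb, G, Bb.
D (5/3): D, F, Ab.

Eb, Fb, Ab, C | G, Bb, D | Ab, C, D, F | D, Eb, G, Bb | D, F, Ab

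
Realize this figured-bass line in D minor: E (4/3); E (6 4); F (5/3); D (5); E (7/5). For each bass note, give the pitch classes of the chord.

E (6/4/3): E, G, A, C.
E (6/4): E, A, C.
F (5/3): F, A, C.
D (5/3): D, F, A.
E (7/5/3): E, G, Bb, D.

E, G, A, C | E, A, C | F, A, C | D, F, A | E, G, Bb, D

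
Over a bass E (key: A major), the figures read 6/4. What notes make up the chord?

E, A, C#

A fourth above E in this key is A.
A sixth above E in this key is C#.
Together with the bass E, this spells A major in second inversion.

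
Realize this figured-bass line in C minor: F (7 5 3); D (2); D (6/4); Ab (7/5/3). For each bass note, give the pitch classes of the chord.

F, Ab, C, Eb | D, Eb, G, Bb | D, G, Bb | Ab, C, Eb, G

F (7/5/3): F, Ab, C, Eb.
D (6/4/2): D, Eb, G, Bb.
D (6/4): D, G, Bb.
Ab (7/5/3): Ab, C, Eb, G.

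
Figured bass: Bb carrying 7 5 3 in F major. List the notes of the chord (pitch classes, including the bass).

A third above Bb in this key is D.
A fifth above Bb in this key is F.
A seventh above Bb in this key is A.
Together with the bass Bb, this spells Bb major seventh in root position.

Bb, D, F, A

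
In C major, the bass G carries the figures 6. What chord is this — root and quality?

E minor

The figures 6 indicate a triad in first inversion.
In first inversion the root lies a sixth above the bass: a sixth above G in C major is E.
The chord tones are G, B, E, giving E minor.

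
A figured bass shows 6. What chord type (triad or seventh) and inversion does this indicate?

6 is shorthand for 6/3.
Intervals of 6/3 above the bass form a triad; the bass is the third, so this is first inversion.

triad, first inversion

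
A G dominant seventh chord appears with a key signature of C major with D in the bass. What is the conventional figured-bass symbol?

4/3

D is the fifth of G dominant seventh, so the chord is in second inversion.
A seventh chord in second inversion is figured 6/4/3, conventionally abbreviated 4/3.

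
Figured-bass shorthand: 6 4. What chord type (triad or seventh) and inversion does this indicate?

Intervals of 6/4 above the bass form a triad; the bass is the fifth, so this is second inversion.

triad, second inversion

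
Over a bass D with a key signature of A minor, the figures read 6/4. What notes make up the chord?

D, G, B

A fourth above D in this key is G.
A sixth above D in this key is B.
Together with the bass D, this spells G major in second inversion.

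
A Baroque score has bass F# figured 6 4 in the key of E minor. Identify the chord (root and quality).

The figures 6 4 indicate a triad in second inversion.
In second inversion the root lies a fourth above the bass: a fourth above F# in E minor is B.
The chord tones are F#, B, D, giving B minor.

B minor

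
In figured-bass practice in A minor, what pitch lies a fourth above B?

Counting 3 letter steps above B lands on E; in A minor, that letter is E.

E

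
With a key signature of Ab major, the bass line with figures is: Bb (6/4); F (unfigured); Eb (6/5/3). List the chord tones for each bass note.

Bb, Eb, G | F, Ab, C | Eb, G, Bb, C

Bb (6/4): Bb, Eb, G.
F (5/3): F, Ab, C.
Eb (6/5/3): Eb, G, Bb, C.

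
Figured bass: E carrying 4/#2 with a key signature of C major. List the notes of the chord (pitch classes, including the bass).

E, F#, A, C

The written figures 4/#2 are shorthand for 6/4/2: the 6 is implied.
A second above E in this key is F, raised to F# by the sharp.
A fourth above E in this key is A.
A sixth above E in this key is C.
Together with the bass E, this spells F# half-diminished seventh in third inversion.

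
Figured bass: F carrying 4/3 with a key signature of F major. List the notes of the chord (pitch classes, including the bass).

The written figures 4/3 are shorthand for 6/4/3: the 6 is implied.
A third above F in this key is A.
A fourth above F in this key is Bb.
A sixth above F in this key is D.
Together with the bass F, this spells Bb major seventh in second inversion.

F, A, Bb, D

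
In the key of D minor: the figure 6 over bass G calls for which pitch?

E

Counting 5 letter steps above G lands on E; in D minor, that letter is E.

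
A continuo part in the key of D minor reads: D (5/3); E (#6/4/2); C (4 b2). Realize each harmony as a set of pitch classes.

D (5/3): D, F, A.
E (#6/4/2): E, F, A, C#.
C (6/4/b2): C, Db, F, A.

D, F, A | E, F, A, C# | C, Db, F, A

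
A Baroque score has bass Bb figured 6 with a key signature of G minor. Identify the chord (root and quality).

G minor

The figures 6 indicate a triad in first inversion.
In first inversion the root lies a sixth above the bass: a sixth above Bb in G minor is G.
The chord tones are Bb, D, G, giving G minor.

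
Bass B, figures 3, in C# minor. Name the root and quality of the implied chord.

B major

The figures 3 indicate a triad in root position.
In root position the bass is the root, so the root is B.
The chord tones are B, D#, F#, giving B major.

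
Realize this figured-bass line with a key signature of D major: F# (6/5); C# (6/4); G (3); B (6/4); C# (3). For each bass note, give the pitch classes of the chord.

F#, A, C#, D | C#, F#, A | G, B, D | B, E, G | C#, E, G

F# (6/5/3): F#, A, C#, D.
C# (6/4): C#, F#, A.
G (5/3): G, B, D.
B (6/4): B, E, G.
C# (5/3): C#, E, G.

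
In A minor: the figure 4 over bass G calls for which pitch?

Counting 3 letter steps above G lands on C; in A minor, that letter is C.

C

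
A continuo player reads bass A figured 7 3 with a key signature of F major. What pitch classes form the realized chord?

A, C, E, G

The written figures 7 3 are shorthand for 7/5/3: the 5 is implied.
A third above A in this key is C.
A fifth above A in this key is E.
A seventh above A in this key is G.
Together with the bass A, this spells A minor seventh in root position.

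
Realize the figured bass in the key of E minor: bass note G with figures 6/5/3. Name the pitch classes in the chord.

A third above G in this key is B.
A fifth above G in this key is D.
A sixth above G in this key is E.
Together with the bass G, this spells E minor seventh in first inversion.

G, B, D, E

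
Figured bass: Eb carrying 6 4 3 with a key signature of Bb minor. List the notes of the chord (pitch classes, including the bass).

Eb, Gb, Ab, C

A third above Eb in this key is Gb.
A fourth above Eb in this key is Ab.
A sixth above Eb in this key is C.
Together with the bass Eb, this spells Ab dominant seventh in second inversion.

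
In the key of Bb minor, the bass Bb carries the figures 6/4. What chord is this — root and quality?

The figures 6/4 indicate a triad in second inversion.
In second inversion the root lies a fourth above the bass: a fourth above Bb in Bb minor is Eb.
The chord tones are Bb, Eb, Gb, giving Eb minor.

Eb minor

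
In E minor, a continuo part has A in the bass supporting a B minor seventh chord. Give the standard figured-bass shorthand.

A is the seventh of B minor seventh, so the chord is in third inversion.
A seventh chord in third inversion is figured 6/4/2, conventionally abbreviated 4/2.

4/2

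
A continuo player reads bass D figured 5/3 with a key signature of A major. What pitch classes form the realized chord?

D, F#, A

A third above D in this key is F#.
A fifth above D in this key is A.
Together with the bass D, this spells D major in root position.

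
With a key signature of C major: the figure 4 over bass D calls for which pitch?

G

Counting 3 letter steps above D lands on G; in C major, that letter is G.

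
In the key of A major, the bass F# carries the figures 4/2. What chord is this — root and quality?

G# half-diminished seventh

The figures 4/2 indicate a seventh chord in third inversion.
In third inversion the root lies a second above the bass: a second above F# in A major is G#.
The chord tones are F#, G#, B, D, giving G# half-diminished seventh.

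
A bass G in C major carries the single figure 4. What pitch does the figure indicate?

Counting 3 letter steps above G lands on C; in C major, that letter is C.

C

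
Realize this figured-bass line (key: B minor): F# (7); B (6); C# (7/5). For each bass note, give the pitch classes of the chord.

F#, A, C#, E | B, D, G | C#, E, G, B

F# (7/5/3): F#, A, C#, E.
B (6/3): B, D, G.
C# (7/5/3): C#, E, G, B.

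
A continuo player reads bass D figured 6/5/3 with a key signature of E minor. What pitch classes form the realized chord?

A third above D in this key is F#.
A fifth above D in this key is A.
A sixth above D in this key is B.
Together with the bass D, this spells B minor seventh in first inversion.

D, F#, A, B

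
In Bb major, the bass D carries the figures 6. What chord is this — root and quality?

The figures 6 indicate a triad in first inversion.
In first inversion the root lies a sixth above the bass: a sixth above D in Bb major is Bb.
The chord tones are D, F, Bb, giving Bb major.

Bb major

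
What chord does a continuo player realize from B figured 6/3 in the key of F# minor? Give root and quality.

The figures 6/3 indicate a triad in first inversion.
In first inversion the root lies a sixth above the bass: a sixth above B in F# minor is G#.
The chord tones are B, D, G#, giving G# diminished.

G# diminished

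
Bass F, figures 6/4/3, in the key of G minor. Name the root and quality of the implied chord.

Bb major seventh

The figures 6/4/3 indicate a seventh chord in second inversion.
In second inversion the root lies a fourth above the bass: a fourth above F in G minor is Bb.
The chord tones are F, A, Bb, D, giving Bb major seventh.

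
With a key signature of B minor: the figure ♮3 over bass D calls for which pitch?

Counting 2 letter steps above D lands on F; in B minor, that letter is F#.
The ♮3 figure makes it natural, giving F.

F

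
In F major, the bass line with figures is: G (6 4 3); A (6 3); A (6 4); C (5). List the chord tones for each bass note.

G, Bb, C, E | A, C, F | A, D, F | C, E, G

G (6/4/3): G, Bb, C, E.
A (6/3): A, C, F.
A (6/4): A, D, F.
C (5/3): C, E, G.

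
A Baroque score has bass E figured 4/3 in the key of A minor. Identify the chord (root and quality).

A minor seventh

The figures 4/3 indicate a seventh chord in second inversion.
In second inversion the root lies a fourth above the bass: a fourth above E in A minor is A.
The chord tones are E, G, A, C, giving A minor seventh.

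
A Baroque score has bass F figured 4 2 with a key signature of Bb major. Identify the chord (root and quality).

The figures 4 2 indicate a seventh chord in third inversion.
In third inversion the root lies a second above the bass: a second above F in Bb major is G.
The chord tones are F, G, Bb, D, giving G minor seventh.

G minor seventh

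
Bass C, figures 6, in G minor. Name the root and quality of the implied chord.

The figures 6 indicate a triad in first inversion.
In first inversion the root lies a sixth above the bass: a sixth above C in G minor is A.
The chord tones are C, Eb, A, giving A diminished.

A diminished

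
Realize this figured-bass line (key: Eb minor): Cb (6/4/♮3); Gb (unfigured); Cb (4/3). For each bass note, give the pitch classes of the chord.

Cb, E, F, Ab | Gb, Bb, Db | Cb, Eb, F, Ab

Cb (6/4/♮3): Cb, E, F, Ab.
Gb (5/3): Gb, Bb, Db.
Cb (6/4/3): Cb, Eb, F, Ab.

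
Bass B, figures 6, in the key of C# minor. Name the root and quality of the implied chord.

The figures 6 indicate a triad in first inversion.
In first inversion the root lies a sixth above the bass: a sixth above B in C# minor is G#.
The chord tones are B, D#, G#, giving G# minor.

G# minor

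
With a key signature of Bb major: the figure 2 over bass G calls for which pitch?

A

Counting 1 letter step above G lands on A; in Bb major, that letter is A.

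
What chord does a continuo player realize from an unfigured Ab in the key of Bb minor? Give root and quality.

Ab major

An unfigured bass indicates a triad in root position.
In root position the bass is the root, so the root is Ab.
The chord tones are Ab, C, Eb, giving Ab major.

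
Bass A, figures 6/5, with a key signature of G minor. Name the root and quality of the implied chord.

The figures 6/5 indicate a seventh chord in first inversion.
In first inversion the root lies a sixth above the bass: a sixth above A in G minor is F.
The chord tones are A, C, Eb, F, giving F dominant seventh.

F dominant seventh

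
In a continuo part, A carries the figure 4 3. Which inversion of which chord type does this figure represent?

seventh chord, second inversion

4 3 is shorthand for 6/4/3.
Intervals of 6/4/3 above the bass form a seventh chord; the bass is the fifth, so this is second inversion.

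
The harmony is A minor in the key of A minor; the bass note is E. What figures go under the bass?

E is the fifth of A minor, so the chord is in second inversion.
A triad in second inversion is figured 6/4, conventionally abbreviated 6/4.

6/4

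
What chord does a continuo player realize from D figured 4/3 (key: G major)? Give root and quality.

The figures 4/3 indicate a seventh chord in second inversion.
In second inversion the root lies a fourth above the bass: a fourth above D in G major is G.
The chord tones are D, F#, G, B, giving G major seventh.

G major seventh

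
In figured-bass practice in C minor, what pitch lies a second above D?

Counting 1 letter step above D lands on E; in C minor, that letter is Eb.

Eb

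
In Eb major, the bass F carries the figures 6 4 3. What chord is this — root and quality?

Bb dominant seventh

The figures 6 4 3 indicate a seventh chord in second inversion.
In second inversion the root lies a fourth above the bass: a fourth above F in Eb major is Bb.
The chord tones are F, Ab, Bb, D, giving Bb dominant seventh.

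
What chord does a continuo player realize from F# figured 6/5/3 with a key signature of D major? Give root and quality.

D major seventh

The figures 6/5/3 indicate a seventh chord in first inversion.
In first inversion the root lies a sixth above the bass: a sixth above F# in D major is D.
The chord tones are F#, A, C#, D, giving D major seventh.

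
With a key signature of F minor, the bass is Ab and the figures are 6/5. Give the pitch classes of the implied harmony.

The written figures 6/5 are shorthand for 6/5/3: the 3 is implied.
A third above Ab in this key is C.
A fifth above Ab in this key is Eb.
A sixth above Ab in this key is F.
Together with the bass Ab, this spells F minor seventh in first inversion.

Ab, C, Eb, F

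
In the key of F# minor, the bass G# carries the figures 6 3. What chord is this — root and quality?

The figures 6 3 indicate a triad in first inversion.
In first inversion the root lies a sixth above the bass: a sixth above G# in F# minor is E.
The chord tones are G#, B, E, giving E major.

E major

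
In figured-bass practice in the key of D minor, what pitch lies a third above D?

Counting 2 letter steps above D lands on F; in D minor, that letter is F.

F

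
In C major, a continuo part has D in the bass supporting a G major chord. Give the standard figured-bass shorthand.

6/4

D is the fifth of G major, so the chord is in second inversion.
A triad in second inversion is figured 6/4, conventionally abbreviated 6/4.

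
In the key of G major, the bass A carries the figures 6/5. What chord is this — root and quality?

The figures 6/5 indicate a seventh chord in first inversion.
In first inversion the root lies a sixth above the bass: a sixth above A in G major is F#.
The chord tones are A, C, E, F#, giving F# half-diminished seventh.

F# half-diminished seventh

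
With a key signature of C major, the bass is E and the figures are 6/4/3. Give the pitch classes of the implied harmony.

A third above E in this key is G.
A fourth above E in this key is A.
A sixth above E in this key is C.
Together with the bass E, this spells A minor seventh in second inversion.

E, G, A, C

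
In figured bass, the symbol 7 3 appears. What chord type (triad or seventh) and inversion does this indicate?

7 3 is shorthand for 7/5/3.
Intervals of 7/5/3 above the bass form a seventh chord; the bass is the root, so this is root position.

seventh chord, root position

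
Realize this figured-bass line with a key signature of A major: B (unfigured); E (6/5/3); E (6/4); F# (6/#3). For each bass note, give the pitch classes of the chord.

B (5/3): B, D, F#.
E (6/5/3): E, G#, B, C#.
E (6/4): E, A, C#.
F# (6/#3): F#, A#, D.

B, D, F# | E, G#, B, C# | E, A, C# | F#, A#, D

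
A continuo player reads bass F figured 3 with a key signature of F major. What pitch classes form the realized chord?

F, A, C

The written figures 3 are shorthand for 5/3: the 5 is implied.
A third above F in this key is A.
A fifth above F in this key is C.
Together with the bass F, this spells F major in root position.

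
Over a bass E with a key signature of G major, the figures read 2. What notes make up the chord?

E, F#, A, C

The written figures 2 are shorthand for 6/4/2: the 6/4 are implied.
A second above E in this key is F#.
A fourth above E in this key is A.
A sixth above E in this key is C.
Together with the bass E, this spells F# half-diminished seventh in third inversion.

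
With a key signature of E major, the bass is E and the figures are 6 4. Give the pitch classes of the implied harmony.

E, A, C#

A fourth above E in this key is A.
A sixth above E in this key is C#.
Together with the bass E, this spells A major in second inversion.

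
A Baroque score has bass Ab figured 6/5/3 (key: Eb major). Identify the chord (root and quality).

The figures 6/5/3 indicate a seventh chord in first inversion.
In first inversion the root lies a sixth above the bass: a sixth above Ab in Eb major is F.
The chord tones are Ab, C, Eb, F, giving F minor seventh.

F minor seventh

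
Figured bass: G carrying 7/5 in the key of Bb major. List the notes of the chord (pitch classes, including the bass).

G, Bb, D, F

The written figures 7/5 are shorthand for 7/5/3: the 3 is implied.
A third above G in this key is Bb.
A fifth above G in this key is D.
A seventh above G in this key is F.
Together with the bass G, this spells G minor seventh in root position.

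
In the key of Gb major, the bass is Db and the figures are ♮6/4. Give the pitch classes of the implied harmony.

Db, Gb, B

A fourth above Db in this key is Gb.
A sixth above Db in this key is Bb, made natural (B) by the ♮ figure.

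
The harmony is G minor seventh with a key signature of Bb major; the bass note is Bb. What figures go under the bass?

6/5

Bb is the third of G minor seventh, so the chord is in first inversion.
A seventh chord in first inversion is figured 6/5/3, conventionally abbreviated 6/5.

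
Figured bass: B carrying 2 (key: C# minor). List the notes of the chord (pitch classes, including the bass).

The written figures 2 are shorthand for 6/4/2: the 6/4 are implied.
A second above B in this key is C#.
A fourth above B in this key is E.
A sixth above B in this key is G#.
Together with the bass B, this spells C# minor seventh in third inversion.

B, C#, E, G#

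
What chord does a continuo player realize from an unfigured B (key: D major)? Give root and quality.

B minor

An unfigured bass indicates a triad in root position.
In root position the bass is the root, so the root is B.
The chord tones are B, D, F#, giving B minor.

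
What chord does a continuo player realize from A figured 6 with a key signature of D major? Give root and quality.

The figures 6 indicate a triad in first inversion.
In first inversion the root lies a sixth above the bass: a sixth above A in D major is F#.
The chord tones are A, C#, F#, giving F# minor.

F# minor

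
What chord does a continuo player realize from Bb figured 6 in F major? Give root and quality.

The figures 6 indicate a triad in first inversion.
In first inversion the root lies a sixth above the bass: a sixth above Bb in F major is G.
The chord tones are Bb, D, G, giving G minor.

G minor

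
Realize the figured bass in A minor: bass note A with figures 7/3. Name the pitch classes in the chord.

The written figures 7/3 are shorthand for 7/5/3: the 5 is implied.
A third above A in this key is C.
A fifth above A in this key is E.
A seventh above A in this key is G.
Together with the bass A, this spells A minor seventh in root position.

A, C, E, G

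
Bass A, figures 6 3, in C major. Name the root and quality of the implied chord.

F major

The figures 6 3 indicate a triad in first inversion.
In first inversion the root lies a sixth above the bass: a sixth above A in C major is F.
The chord tones are A, C, F, giving F major.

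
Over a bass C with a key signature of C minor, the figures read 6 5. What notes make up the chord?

The written figures 6 5 are shorthand for 6/5/3: the 3 is implied.
A third above C in this key is Eb.
A fifth above C in this key is G.
A sixth above C in this key is Ab.
Together with the bass C, this spells Ab major seventh in first inversion.

C, Eb, G, Ab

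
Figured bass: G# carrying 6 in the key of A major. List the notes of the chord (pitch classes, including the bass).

The written figures 6 are shorthand for 6/3: the 3 is implied.
A third above G# in this key is B.
A sixth above G# in this key is E.
Together with the bass G#, this spells E major in first inversion.

G#, B, E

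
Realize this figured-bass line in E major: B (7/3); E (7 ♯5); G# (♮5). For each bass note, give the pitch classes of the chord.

B (7/5/3): B, D#, F#, A.
E (7/#5/3): E, G#, B#, D#.
G# (♮5/3): G#, B, D.

B, D#, F#, A | E, G#, B#, D# | G#, B, D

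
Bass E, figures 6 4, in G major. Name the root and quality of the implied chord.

A minor

The figures 6 4 indicate a triad in second inversion.
In second inversion the root lies a fourth above the bass: a fourth above E in G major is A.
The chord tones are E, A, C, giving A minor.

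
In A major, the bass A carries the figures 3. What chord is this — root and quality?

The figures 3 indicate a triad in root position.
In root position the bass is the root, so the root is A.
The chord tones are A, C#, E, giving A major.

A major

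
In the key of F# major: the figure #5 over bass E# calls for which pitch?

Counting 4 letter steps above E# lands on B; in F# major, that letter is B.
The #5 figure raises it a semitone, giving B#.

B#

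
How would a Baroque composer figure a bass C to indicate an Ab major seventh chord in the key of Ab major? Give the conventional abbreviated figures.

6/5

C is the third of Ab major seventh, so the chord is in first inversion.
A seventh chord in first inversion is figured 6/5/3, conventionally abbreviated 6/5.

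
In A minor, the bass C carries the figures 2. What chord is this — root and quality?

D minor seventh

The figures 2 indicate a seventh chord in third inversion.
In third inversion the root lies a second above the bass: a second above C in A minor is D.
The chord tones are C, D, F, A, giving D minor seventh.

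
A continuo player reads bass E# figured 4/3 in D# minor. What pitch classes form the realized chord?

E#, G#, A#, C#

The written figures 4/3 are shorthand for 6/4/3: the 6 is implied.
A third above E# in this key is G#.
A fourth above E# in this key is A#.
A sixth above E# in this key is C#.
Together with the bass E#, this spells A# minor seventh in second inversion.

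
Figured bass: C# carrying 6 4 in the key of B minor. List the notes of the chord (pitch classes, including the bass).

C#, F#, A

A fourth above C# in this key is F#.
A sixth above C# in this key is A.
Together with the bass C#, this spells F# minor in second inversion.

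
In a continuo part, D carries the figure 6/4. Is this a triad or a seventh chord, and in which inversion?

Intervals of 6/4 above the bass form a triad; the bass is the fifth, so this is second inversion.

triad, second inversion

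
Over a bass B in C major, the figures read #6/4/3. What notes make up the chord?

B, D, E, G#

A third above B in this key is D.
A fourth above B in this key is E.
A sixth above B in this key is G, raised to G# by the sharp.
Together with the bass B, this spells E dominant seventh in second inversion.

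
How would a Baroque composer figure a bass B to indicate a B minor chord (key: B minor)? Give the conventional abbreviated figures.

no figures

B is the root of B minor, so the chord is in root position.
A triad in root position is figured 5/3, conventionally abbreviated (no figures — root-position triad).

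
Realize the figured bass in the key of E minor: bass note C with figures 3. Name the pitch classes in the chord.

C, E, G

The written figures 3 are shorthand for 5/3: the 5 is implied.
A third above C in this key is E.
A fifth above C in this key is G.
Together with the bass C, this spells C major in root position.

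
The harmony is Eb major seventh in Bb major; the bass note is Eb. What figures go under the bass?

7

Eb is the root of Eb major seventh, so the chord is in root position.
A seventh chord in root position is figured 7/5/3, conventionally abbreviated 7.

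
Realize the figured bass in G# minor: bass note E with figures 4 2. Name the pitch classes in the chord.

E, F#, A#, C#

The written figures 4 2 are shorthand for 6/4/2: the 6 is implied.
A second above E in this key is F#.
A fourth above E in this key is A#.
A sixth above E in this key is C#.
Together with the bass E, this spells F# dominant seventh in third inversion.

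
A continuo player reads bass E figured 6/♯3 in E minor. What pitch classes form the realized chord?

E, G#, C

A third above E in this key is G, raised to G# by the sharp.
A sixth above E in this key is C.
Together with the bass E, this spells C augmented in first inversion.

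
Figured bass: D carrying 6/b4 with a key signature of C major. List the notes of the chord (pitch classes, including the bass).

A fourth above D in this key is G, lowered to Gb by the flat.
A sixth above D in this key is B.

D, Gb, B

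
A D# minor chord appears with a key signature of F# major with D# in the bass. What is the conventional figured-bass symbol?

no figures

D# is the root of D# minor, so the chord is in root position.
A triad in root position is figured 5/3, conventionally abbreviated (no figures — root-position triad).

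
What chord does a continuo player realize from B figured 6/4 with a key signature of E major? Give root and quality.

E major

The figures 6/4 indicate a triad in second inversion.
In second inversion the root lies a fourth above the bass: a fourth above B in E major is E.
The chord tones are B, E, G#, giving E major.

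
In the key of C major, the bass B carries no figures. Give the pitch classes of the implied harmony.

An unfigured bass implies 5/3.
A third above B in this key is D.
A fifth above B in this key is F.
Together with the bass B, this spells B diminished in root position.

B, D, F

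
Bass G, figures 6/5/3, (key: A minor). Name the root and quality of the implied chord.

The figures 6/5/3 indicate a seventh chord in first inversion.
In first inversion the root lies a sixth above the bass: a sixth above G in A minor is E.
The chord tones are G, B, D, E, giving E minor seventh.

E minor seventh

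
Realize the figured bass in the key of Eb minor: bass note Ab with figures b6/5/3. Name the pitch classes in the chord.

Ab, Cb, Eb, Fb

A third above Ab in this key is Cb.
A fifth above Ab in this key is Eb.
A sixth above Ab in this key is F, lowered to Fb by the flat.
Together with the bass Ab, this spells Fb major seventh in first inversion.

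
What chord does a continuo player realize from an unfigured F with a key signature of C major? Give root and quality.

F major

An unfigured bass indicates a triad in root position.
In root position the bass is the root, so the root is F.
The chord tones are F, A, C, giving F major.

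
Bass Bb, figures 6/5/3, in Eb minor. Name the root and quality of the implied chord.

Gb major seventh

The figures 6/5/3 indicate a seventh chord in first inversion.
In first inversion the root lies a sixth above the bass: a sixth above Bb in Eb minor is Gb.
The chord tones are Bb, Db, F, Gb, giving Gb major seventh.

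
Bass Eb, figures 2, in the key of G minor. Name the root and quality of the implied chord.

F dominant seventh

The figures 2 indicate a seventh chord in third inversion.
In third inversion the root lies a second above the bass: a second above Eb in G minor is F.
The chord tones are Eb, F, A, C, giving F dominant seventh.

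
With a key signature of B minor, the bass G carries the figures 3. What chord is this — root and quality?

The figures 3 indicate a triad in root position.
In root position the bass is the root, so the root is G.
The chord tones are G, B, D, giving G major.

G major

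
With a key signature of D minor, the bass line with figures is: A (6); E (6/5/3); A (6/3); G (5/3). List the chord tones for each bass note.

A (6/3): A, C, F.
E (6/5/3): E, G, Bb, C.
A (6/3): A, C, F.
G (5/3): G, Bb, D.

A, C, F | E, G, Bb, C | A, C, F | G, Bb, D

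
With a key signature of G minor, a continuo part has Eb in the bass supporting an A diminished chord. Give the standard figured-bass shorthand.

Eb is the fifth of A diminished, so the chord is in second inversion.
A triad in second inversion is figured 6/4, conventionally abbreviated 6/4.

6/4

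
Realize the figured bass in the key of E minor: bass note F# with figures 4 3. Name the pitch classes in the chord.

The written figures 4 3 are shorthand for 6/4/3: the 6 is implied.
A third above F# in this key is A.
A fourth above F# in this key is B.
A sixth above F# in this key is D.
Together with the bass F#, this spells B minor seventh in second inversion.

F#, A, B, D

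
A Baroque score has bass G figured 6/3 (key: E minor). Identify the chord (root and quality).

E minor

The figures 6/3 indicate a triad in first inversion.
In first inversion the root lies a sixth above the bass: a sixth above G in E minor is E.
The chord tones are G, B, E, giving E minor.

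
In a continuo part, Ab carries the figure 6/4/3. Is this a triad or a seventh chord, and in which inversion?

Intervals of 6/4/3 above the bass form a seventh chord; the bass is the fifth, so this is second inversion.

seventh chord, second inversion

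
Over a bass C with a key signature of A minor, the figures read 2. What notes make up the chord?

C, D, F, A

The written figures 2 are shorthand for 6/4/2: the 6/4 are implied.
A second above C in this key is D.
A fourth above C in this key is F.
A sixth above C in this key is A.
Together with the bass C, this spells D minor seventh in third inversion.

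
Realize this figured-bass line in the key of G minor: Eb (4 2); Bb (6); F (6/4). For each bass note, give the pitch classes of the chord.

Eb, F, A, C | Bb, D, G | F, Bb, D

Eb (6/4/2): Eb, F, A, C.
Bb (6/3): Bb, D, G.
F (6/4): F, Bb, D.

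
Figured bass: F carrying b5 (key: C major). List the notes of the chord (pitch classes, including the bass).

The written figures b5 are shorthand for 5/3: the 3 is implied.
A third above F in this key is A.
A fifth above F in this key is C, lowered to Cb by the flat.

F, A, Cb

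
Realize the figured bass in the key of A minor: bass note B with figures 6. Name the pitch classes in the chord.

The written figures 6 are shorthand for 6/3: the 3 is implied.
A third above B in this key is D.
A sixth above B in this key is G.
Together with the bass B, this spells G major in first inversion.

B, D, G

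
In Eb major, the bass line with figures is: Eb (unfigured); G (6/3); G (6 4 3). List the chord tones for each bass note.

Eb (5/3): Eb, G, Bb.
G (6/3): G, Bb, Eb.
G (6/4/3): G, Bb, C, Eb.

Eb, G, Bb | G, Bb, Eb | G, Bb, C, Eb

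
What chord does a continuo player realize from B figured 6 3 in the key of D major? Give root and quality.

G major

The figures 6 3 indicate a triad in first inversion.
In first inversion the root lies a sixth above the bass: a sixth above B in D major is G.
The chord tones are B, D, G, giving G major.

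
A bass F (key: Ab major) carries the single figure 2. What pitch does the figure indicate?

Counting 1 letter step above F lands on G; in Ab major, that letter is G.

G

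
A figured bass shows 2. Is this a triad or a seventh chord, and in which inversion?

seventh chord, third inversion

2 is shorthand for 6/4/2.
Intervals of 6/4/2 above the bass form a seventh chord; the bass is the seventh, so this is third inversion.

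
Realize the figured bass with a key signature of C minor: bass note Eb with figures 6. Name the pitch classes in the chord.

Eb, G, C

The written figures 6 are shorthand for 6/3: the 3 is implied.
A third above Eb in this key is G.
A sixth above Eb in this key is C.
Together with the bass Eb, this spells C minor in first inversion.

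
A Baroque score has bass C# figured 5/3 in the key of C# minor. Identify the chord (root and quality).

C# minor

The figures 5/3 indicate a triad in root position.
In root position the bass is the root, so the root is C#.
The chord tones are C#, E, G#, giving C# minor.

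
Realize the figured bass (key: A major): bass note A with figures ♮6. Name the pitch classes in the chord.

A, C#, F

The written figures ♮6 are shorthand for 6/3: the 3 is implied.
A third above A in this key is C#.
A sixth above A in this key is F#, made natural (F) by the ♮ figure.
Together with the bass A, this spells F augmented in first inversion.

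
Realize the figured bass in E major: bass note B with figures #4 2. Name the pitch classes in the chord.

The written figures #4 2 are shorthand for 6/4/2: the 6 is implied.
A second above B in this key is C#.
A fourth above B in this key is E, raised to E# by the sharp.
A sixth above B in this key is G#.
Together with the bass B, this spells C# dominant seventh in third inversion.

B, C#, E#, G#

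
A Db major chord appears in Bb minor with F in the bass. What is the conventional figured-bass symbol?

6

F is the third of Db major, so the chord is in first inversion.
A triad in first inversion is figured 6/3, conventionally abbreviated 6.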